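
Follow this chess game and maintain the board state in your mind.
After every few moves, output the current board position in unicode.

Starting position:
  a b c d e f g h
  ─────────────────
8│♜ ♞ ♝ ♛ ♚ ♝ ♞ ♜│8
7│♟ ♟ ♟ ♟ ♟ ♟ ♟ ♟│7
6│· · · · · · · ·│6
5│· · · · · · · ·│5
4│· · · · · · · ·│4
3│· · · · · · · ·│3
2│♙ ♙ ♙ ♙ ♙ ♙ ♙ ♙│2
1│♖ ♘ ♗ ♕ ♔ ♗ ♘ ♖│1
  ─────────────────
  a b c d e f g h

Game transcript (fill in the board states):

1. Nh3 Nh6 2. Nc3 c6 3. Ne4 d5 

  a b c d e f g h
  ─────────────────
8│♜ ♞ ♝ ♛ ♚ ♝ · ♜│8
7│♟ ♟ · · ♟ ♟ ♟ ♟│7
6│· · ♟ · · · · ♞│6
5│· · · ♟ · · · ·│5
4│· · · · ♘ · · ·│4
3│· · · · · · · ♘│3
2│♙ ♙ ♙ ♙ ♙ ♙ ♙ ♙│2
1│♖ · ♗ ♕ ♔ ♗ · ♖│1
  ─────────────────
  a b c d e f g h

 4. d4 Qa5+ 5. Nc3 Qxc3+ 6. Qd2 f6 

  a b c d e f g h
  ─────────────────
8│♜ ♞ ♝ · ♚ ♝ · ♜│8
7│♟ ♟ · · ♟ · ♟ ♟│7
6│· · ♟ · · ♟ · ♞│6
5│· · · ♟ · · · ·│5
4│· · · ♙ · · · ·│4
3│· · ♛ · · · · ♘│3
2│♙ ♙ ♙ ♕ ♙ ♙ ♙ ♙│2
1│♖ · ♗ · ♔ ♗ · ♖│1
  ─────────────────
  a b c d e f g h

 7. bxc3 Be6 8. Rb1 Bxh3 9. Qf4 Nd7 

  a b c d e f g h
  ─────────────────
8│♜ · · · ♚ ♝ · ♜│8
7│♟ ♟ · ♞ ♟ · ♟ ♟│7
6│· · ♟ · · ♟ · ♞│6
5│· · · ♟ · · · ·│5
4│· · · ♙ · ♕ · ·│4
3│· · ♙ · · · · ♝│3
2│♙ · ♙ · ♙ ♙ ♙ ♙│2
1│· ♖ ♗ · ♔ ♗ · ♖│1
  ─────────────────
  a b c d e f g h

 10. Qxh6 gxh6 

  a b c d e f g h
  ─────────────────
8│♜ · · · ♚ ♝ · ♜│8
7│♟ ♟ · ♞ ♟ · · ♟│7
6│· · ♟ · · ♟ · ♟│6
5│· · · ♟ · · · ·│5
4│· · · ♙ · · · ·│4
3│· · ♙ · · · · ♝│3
2│♙ · ♙ · ♙ ♙ ♙ ♙│2
1│· ♖ ♗ · ♔ ♗ · ♖│1
  ─────────────────
  a b c d e f g h


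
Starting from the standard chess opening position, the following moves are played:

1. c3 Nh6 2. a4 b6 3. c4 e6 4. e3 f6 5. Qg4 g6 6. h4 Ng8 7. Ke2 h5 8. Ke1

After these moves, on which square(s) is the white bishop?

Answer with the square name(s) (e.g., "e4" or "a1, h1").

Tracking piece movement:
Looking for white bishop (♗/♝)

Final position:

  a b c d e f g h
  ─────────────────
8│♜ ♞ ♝ ♛ ♚ ♝ ♞ ♜│8
7│♟ · ♟ ♟ · · · ·│7
6│· ♟ · · ♟ ♟ ♟ ·│6
5│· · · · · · · ♟│5
4│♙ · ♙ · · · ♕ ♙│4
3│· · · · ♙ · · ·│3
2│· ♙ · ♙ · ♙ ♙ ·│2
1│♖ ♘ ♗ · ♔ ♗ ♘ ♖│1
  ─────────────────
  a b c d e f g h


c1, f1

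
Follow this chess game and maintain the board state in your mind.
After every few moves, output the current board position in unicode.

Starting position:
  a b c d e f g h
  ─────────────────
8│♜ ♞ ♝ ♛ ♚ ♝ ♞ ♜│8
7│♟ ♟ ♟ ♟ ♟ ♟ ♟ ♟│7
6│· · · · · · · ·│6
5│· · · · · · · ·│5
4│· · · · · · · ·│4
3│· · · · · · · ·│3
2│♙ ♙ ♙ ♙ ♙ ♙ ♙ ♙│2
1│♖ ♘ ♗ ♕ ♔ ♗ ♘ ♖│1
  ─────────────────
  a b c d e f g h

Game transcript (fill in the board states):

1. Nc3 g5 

  a b c d e f g h
  ─────────────────
8│♜ ♞ ♝ ♛ ♚ ♝ ♞ ♜│8
7│♟ ♟ ♟ ♟ ♟ ♟ · ♟│7
6│· · · · · · · ·│6
5│· · · · · · ♟ ·│5
4│· · · · · · · ·│4
3│· · ♘ · · · · ·│3
2│♙ ♙ ♙ ♙ ♙ ♙ ♙ ♙│2
1│♖ · ♗ ♕ ♔ ♗ ♘ ♖│1
  ─────────────────
  a b c d e f g h

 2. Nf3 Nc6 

  a b c d e f g h
  ─────────────────
8│♜ · ♝ ♛ ♚ ♝ ♞ ♜│8
7│♟ ♟ ♟ ♟ ♟ ♟ · ♟│7
6│· · ♞ · · · · ·│6
5│· · · · · · ♟ ·│5
4│· · · · · · · ·│4
3│· · ♘ · · ♘ · ·│3
2│♙ ♙ ♙ ♙ ♙ ♙ ♙ ♙│2
1│♖ · ♗ ♕ ♔ ♗ · ♖│1
  ─────────────────
  a b c d e f g h

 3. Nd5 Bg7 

  a b c d e f g h
  ─────────────────
8│♜ · ♝ ♛ ♚ · ♞ ♜│8
7│♟ ♟ ♟ ♟ ♟ ♟ ♝ ♟│7
6│· · ♞ · · · · ·│6
5│· · · ♘ · · ♟ ·│5
4│· · · · · · · ·│4
3│· · · · · ♘ · ·│3
2│♙ ♙ ♙ ♙ ♙ ♙ ♙ ♙│2
1│♖ · ♗ ♕ ♔ ♗ · ♖│1
  ─────────────────
  a b c d e f g h

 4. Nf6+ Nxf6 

  a b c d e f g h
  ─────────────────
8│♜ · ♝ ♛ ♚ · · ♜│8
7│♟ ♟ ♟ ♟ ♟ ♟ ♝ ♟│7
6│· · ♞ · · ♞ · ·│6
5│· · · · · · ♟ ·│5
4│· · · · · · · ·│4
3│· · · · · ♘ · ·│3
2│♙ ♙ ♙ ♙ ♙ ♙ ♙ ♙│2
1│♖ · ♗ ♕ ♔ ♗ · ♖│1
  ─────────────────
  a b c d e f g h

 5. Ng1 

  a b c d e f g h
  ─────────────────
8│♜ · ♝ ♛ ♚ · · ♜│8
7│♟ ♟ ♟ ♟ ♟ ♟ ♝ ♟│7
6│· · ♞ · · ♞ · ·│6
5│· · · · · · ♟ ·│5
4│· · · · · · · ·│4
3│· · · · · · · ·│3
2│♙ ♙ ♙ ♙ ♙ ♙ ♙ ♙│2
1│♖ · ♗ ♕ ♔ ♗ ♘ ♖│1
  ─────────────────
  a b c d e f g h


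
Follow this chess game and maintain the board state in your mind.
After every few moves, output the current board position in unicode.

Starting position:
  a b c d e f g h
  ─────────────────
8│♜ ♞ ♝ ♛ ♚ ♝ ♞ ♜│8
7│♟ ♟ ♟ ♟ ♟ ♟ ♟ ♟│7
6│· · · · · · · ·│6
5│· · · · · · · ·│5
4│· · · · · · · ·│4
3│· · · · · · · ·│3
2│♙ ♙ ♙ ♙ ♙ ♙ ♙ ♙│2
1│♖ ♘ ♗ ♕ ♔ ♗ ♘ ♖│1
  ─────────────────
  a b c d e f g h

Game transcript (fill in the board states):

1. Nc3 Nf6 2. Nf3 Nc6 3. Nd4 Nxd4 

  a b c d e f g h
  ─────────────────
8│♜ · ♝ ♛ ♚ ♝ · ♜│8
7│♟ ♟ ♟ ♟ ♟ ♟ ♟ ♟│7
6│· · · · · ♞ · ·│6
5│· · · · · · · ·│5
4│· · · ♞ · · · ·│4
3│· · ♘ · · · · ·│3
2│♙ ♙ ♙ ♙ ♙ ♙ ♙ ♙│2
1│♖ · ♗ ♕ ♔ ♗ · ♖│1
  ─────────────────
  a b c d e f g h

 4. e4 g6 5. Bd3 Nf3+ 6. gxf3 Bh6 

  a b c d e f g h
  ─────────────────
8│♜ · ♝ ♛ ♚ · · ♜│8
7│♟ ♟ ♟ ♟ ♟ ♟ · ♟│7
6│· · · · · ♞ ♟ ♝│6
5│· · · · · · · ·│5
4│· · · · ♙ · · ·│4
3│· · ♘ ♗ · ♙ · ·│3
2│♙ ♙ ♙ ♙ · ♙ · ♙│2
1│♖ · ♗ ♕ ♔ · · ♖│1
  ─────────────────
  a b c d e f g h

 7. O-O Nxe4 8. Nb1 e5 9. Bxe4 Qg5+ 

  a b c d e f g h
  ─────────────────
8│♜ · ♝ · ♚ · · ♜│8
7│♟ ♟ ♟ ♟ · ♟ · ♟│7
6│· · · · · · ♟ ♝│6
5│· · · · ♟ · ♛ ·│5
4│· · · · ♗ · · ·│4
3│· · · · · ♙ · ·│3
2│♙ ♙ ♙ ♙ · ♙ · ♙│2
1│♖ ♘ ♗ ♕ · ♖ ♔ ·│1
  ─────────────────
  a b c d e f g h

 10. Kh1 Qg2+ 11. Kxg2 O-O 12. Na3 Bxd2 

  a b c d e f g h
  ─────────────────
8│♜ · ♝ · · ♜ ♚ ·│8
7│♟ ♟ ♟ ♟ · ♟ · ♟│7
6│· · · · · · ♟ ·│6
5│· · · · ♟ · · ·│5
4│· · · · ♗ · · ·│4
3│♘ · · · · ♙ · ·│3
2│♙ ♙ ♙ ♝ · ♙ ♔ ♙│2
1│♖ · ♗ ♕ · ♖ · ·│1
  ─────────────────
  a b c d e f g h

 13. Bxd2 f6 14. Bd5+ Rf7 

  a b c d e f g h
  ─────────────────
8│♜ · ♝ · · · ♚ ·│8
7│♟ ♟ ♟ ♟ · ♜ · ♟│7
6│· · · · · ♟ ♟ ·│6
5│· · · ♗ ♟ · · ·│5
4│· · · · · · · ·│4
3│♘ · · · · ♙ · ·│3
2│♙ ♙ ♙ ♗ · ♙ ♔ ♙│2
1│♖ · · ♕ · ♖ · ·│1
  ─────────────────
  a b c d e f g h


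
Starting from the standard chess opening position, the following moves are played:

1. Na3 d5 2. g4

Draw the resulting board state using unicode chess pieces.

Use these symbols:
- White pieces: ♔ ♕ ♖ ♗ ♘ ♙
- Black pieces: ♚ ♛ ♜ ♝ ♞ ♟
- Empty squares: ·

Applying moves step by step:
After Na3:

♜ ♞ ♝ ♛ ♚ ♝ ♞ ♜
♟ ♟ ♟ ♟ ♟ ♟ ♟ ♟
· · · · · · · ·
· · · · · · · ·
· · · · · · · ·
♘ · · · · · · ·
♙ ♙ ♙ ♙ ♙ ♙ ♙ ♙
♖ · ♗ ♕ ♔ ♗ ♘ ♖


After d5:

♜ ♞ ♝ ♛ ♚ ♝ ♞ ♜
♟ ♟ ♟ · ♟ ♟ ♟ ♟
· · · · · · · ·
· · · ♟ · · · ·
· · · · · · · ·
♘ · · · · · · ·
♙ ♙ ♙ ♙ ♙ ♙ ♙ ♙
♖ · ♗ ♕ ♔ ♗ ♘ ♖


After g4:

♜ ♞ ♝ ♛ ♚ ♝ ♞ ♜
♟ ♟ ♟ · ♟ ♟ ♟ ♟
· · · · · · · ·
· · · ♟ · · · ·
· · · · · · ♙ ·
♘ · · · · · · ·
♙ ♙ ♙ ♙ ♙ ♙ · ♙
♖ · ♗ ♕ ♔ ♗ ♘ ♖



  a b c d e f g h
  ─────────────────
8│♜ ♞ ♝ ♛ ♚ ♝ ♞ ♜│8
7│♟ ♟ ♟ · ♟ ♟ ♟ ♟│7
6│· · · · · · · ·│6
5│· · · ♟ · · · ·│5
4│· · · · · · ♙ ·│4
3│♘ · · · · · · ·│3
2│♙ ♙ ♙ ♙ ♙ ♙ · ♙│2
1│♖ · ♗ ♕ ♔ ♗ ♘ ♖│1
  ─────────────────
  a b c d e f g h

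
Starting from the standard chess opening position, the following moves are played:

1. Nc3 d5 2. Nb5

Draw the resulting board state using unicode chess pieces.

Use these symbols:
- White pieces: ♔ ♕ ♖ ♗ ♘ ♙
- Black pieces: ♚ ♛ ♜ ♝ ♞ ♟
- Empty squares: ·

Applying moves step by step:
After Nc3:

♜ ♞ ♝ ♛ ♚ ♝ ♞ ♜
♟ ♟ ♟ ♟ ♟ ♟ ♟ ♟
· · · · · · · ·
· · · · · · · ·
· · · · · · · ·
· · ♘ · · · · ·
♙ ♙ ♙ ♙ ♙ ♙ ♙ ♙
♖ · ♗ ♕ ♔ ♗ ♘ ♖


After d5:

♜ ♞ ♝ ♛ ♚ ♝ ♞ ♜
♟ ♟ ♟ · ♟ ♟ ♟ ♟
· · · · · · · ·
· · · ♟ · · · ·
· · · · · · · ·
· · ♘ · · · · ·
♙ ♙ ♙ ♙ ♙ ♙ ♙ ♙
♖ · ♗ ♕ ♔ ♗ ♘ ♖


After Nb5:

♜ ♞ ♝ ♛ ♚ ♝ ♞ ♜
♟ ♟ ♟ · ♟ ♟ ♟ ♟
· · · · · · · ·
· ♘ · ♟ · · · ·
· · · · · · · ·
· · · · · · · ·
♙ ♙ ♙ ♙ ♙ ♙ ♙ ♙
♖ · ♗ ♕ ♔ ♗ ♘ ♖



  a b c d e f g h
  ─────────────────
8│♜ ♞ ♝ ♛ ♚ ♝ ♞ ♜│8
7│♟ ♟ ♟ · ♟ ♟ ♟ ♟│7
6│· · · · · · · ·│6
5│· ♘ · ♟ · · · ·│5
4│· · · · · · · ·│4
3│· · · · · · · ·│3
2│♙ ♙ ♙ ♙ ♙ ♙ ♙ ♙│2
1│♖ · ♗ ♕ ♔ ♗ ♘ ♖│1
  ─────────────────
  a b c d e f g h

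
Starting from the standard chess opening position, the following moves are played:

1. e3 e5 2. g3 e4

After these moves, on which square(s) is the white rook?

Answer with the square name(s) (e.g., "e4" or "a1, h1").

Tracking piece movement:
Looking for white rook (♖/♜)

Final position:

  a b c d e f g h
  ─────────────────
8│♜ ♞ ♝ ♛ ♚ ♝ ♞ ♜│8
7│♟ ♟ ♟ ♟ · ♟ ♟ ♟│7
6│· · · · · · · ·│6
5│· · · · · · · ·│5
4│· · · · ♟ · · ·│4
3│· · · · ♙ · ♙ ·│3
2│♙ ♙ ♙ ♙ · ♙ · ♙│2
1│♖ ♘ ♗ ♕ ♔ ♗ ♘ ♖│1
  ─────────────────
  a b c d e f g h


a1, h1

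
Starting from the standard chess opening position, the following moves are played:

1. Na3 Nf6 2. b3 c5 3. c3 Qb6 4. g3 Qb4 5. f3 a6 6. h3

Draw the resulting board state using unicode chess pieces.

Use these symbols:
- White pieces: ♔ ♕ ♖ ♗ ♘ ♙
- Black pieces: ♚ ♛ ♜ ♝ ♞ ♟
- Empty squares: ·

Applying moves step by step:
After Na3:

♜ ♞ ♝ ♛ ♚ ♝ ♞ ♜
♟ ♟ ♟ ♟ ♟ ♟ ♟ ♟
· · · · · · · ·
· · · · · · · ·
· · · · · · · ·
♘ · · · · · · ·
♙ ♙ ♙ ♙ ♙ ♙ ♙ ♙
♖ · ♗ ♕ ♔ ♗ ♘ ♖


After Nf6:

♜ ♞ ♝ ♛ ♚ ♝ · ♜
♟ ♟ ♟ ♟ ♟ ♟ ♟ ♟
· · · · · ♞ · ·
· · · · · · · ·
· · · · · · · ·
♘ · · · · · · ·
♙ ♙ ♙ ♙ ♙ ♙ ♙ ♙
♖ · ♗ ♕ ♔ ♗ ♘ ♖


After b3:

♜ ♞ ♝ ♛ ♚ ♝ · ♜
♟ ♟ ♟ ♟ ♟ ♟ ♟ ♟
· · · · · ♞ · ·
· · · · · · · ·
· · · · · · · ·
♘ ♙ · · · · · ·
♙ · ♙ ♙ ♙ ♙ ♙ ♙
♖ · ♗ ♕ ♔ ♗ ♘ ♖


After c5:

♜ ♞ ♝ ♛ ♚ ♝ · ♜
♟ ♟ · ♟ ♟ ♟ ♟ ♟
· · · · · ♞ · ·
· · ♟ · · · · ·
· · · · · · · ·
♘ ♙ · · · · · ·
♙ · ♙ ♙ ♙ ♙ ♙ ♙
♖ · ♗ ♕ ♔ ♗ ♘ ♖


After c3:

♜ ♞ ♝ ♛ ♚ ♝ · ♜
♟ ♟ · ♟ ♟ ♟ ♟ ♟
· · · · · ♞ · ·
· · ♟ · · · · ·
· · · · · · · ·
♘ ♙ ♙ · · · · ·
♙ · · ♙ ♙ ♙ ♙ ♙
♖ · ♗ ♕ ♔ ♗ ♘ ♖


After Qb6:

♜ ♞ ♝ · ♚ ♝ · ♜
♟ ♟ · ♟ ♟ ♟ ♟ ♟
· ♛ · · · ♞ · ·
· · ♟ · · · · ·
· · · · · · · ·
♘ ♙ ♙ · · · · ·
♙ · · ♙ ♙ ♙ ♙ ♙
♖ · ♗ ♕ ♔ ♗ ♘ ♖


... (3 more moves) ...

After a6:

♜ ♞ ♝ · ♚ ♝ · ♜
· ♟ · ♟ ♟ ♟ ♟ ♟
♟ · · · · ♞ · ·
· · ♟ · · · · ·
· ♛ · · · · · ·
♘ ♙ ♙ · · ♙ ♙ ·
♙ · · ♙ ♙ · · ♙
♖ · ♗ ♕ ♔ ♗ ♘ ♖


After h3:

♜ ♞ ♝ · ♚ ♝ · ♜
· ♟ · ♟ ♟ ♟ ♟ ♟
♟ · · · · ♞ · ·
· · ♟ · · · · ·
· ♛ · · · · · ·
♘ ♙ ♙ · · ♙ ♙ ♙
♙ · · ♙ ♙ · · ·
♖ · ♗ ♕ ♔ ♗ ♘ ♖



  a b c d e f g h
  ─────────────────
8│♜ ♞ ♝ · ♚ ♝ · ♜│8
7│· ♟ · ♟ ♟ ♟ ♟ ♟│7
6│♟ · · · · ♞ · ·│6
5│· · ♟ · · · · ·│5
4│· ♛ · · · · · ·│4
3│♘ ♙ ♙ · · ♙ ♙ ♙│3
2│♙ · · ♙ ♙ · · ·│2
1│♖ · ♗ ♕ ♔ ♗ ♘ ♖│1
  ─────────────────
  a b c d e f g h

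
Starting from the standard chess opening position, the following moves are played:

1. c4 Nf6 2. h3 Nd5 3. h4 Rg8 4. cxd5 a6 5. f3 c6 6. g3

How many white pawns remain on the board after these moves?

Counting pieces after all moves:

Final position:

  a b c d e f g h
  ─────────────────
8│♜ ♞ ♝ ♛ ♚ ♝ ♜ ·│8
7│· ♟ · ♟ ♟ ♟ ♟ ♟│7
6│♟ · ♟ · · · · ·│6
5│· · · ♙ · · · ·│5
4│· · · · · · · ♙│4
3│· · · · · ♙ ♙ ·│3
2│♙ ♙ · ♙ ♙ · · ·│2
1│♖ ♘ ♗ ♕ ♔ ♗ ♘ ♖│1
  ─────────────────
  a b c d e f g h


8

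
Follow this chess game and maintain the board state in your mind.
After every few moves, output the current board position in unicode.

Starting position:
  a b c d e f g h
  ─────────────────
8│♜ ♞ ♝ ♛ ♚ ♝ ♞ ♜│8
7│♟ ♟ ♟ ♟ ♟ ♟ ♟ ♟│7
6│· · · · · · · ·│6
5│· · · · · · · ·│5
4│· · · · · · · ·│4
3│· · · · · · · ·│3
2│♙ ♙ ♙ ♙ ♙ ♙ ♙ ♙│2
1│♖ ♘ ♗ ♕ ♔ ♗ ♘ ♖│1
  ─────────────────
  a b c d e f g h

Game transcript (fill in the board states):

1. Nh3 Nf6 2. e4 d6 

  a b c d e f g h
  ─────────────────
8│♜ ♞ ♝ ♛ ♚ ♝ · ♜│8
7│♟ ♟ ♟ · ♟ ♟ ♟ ♟│7
6│· · · ♟ · ♞ · ·│6
5│· · · · · · · ·│5
4│· · · · ♙ · · ·│4
3│· · · · · · · ♘│3
2│♙ ♙ ♙ ♙ · ♙ ♙ ♙│2
1│♖ ♘ ♗ ♕ ♔ ♗ · ♖│1
  ─────────────────
  a b c d e f g h

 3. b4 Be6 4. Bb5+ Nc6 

  a b c d e f g h
  ─────────────────
8│♜ · · ♛ ♚ ♝ · ♜│8
7│♟ ♟ ♟ · ♟ ♟ ♟ ♟│7
6│· · ♞ ♟ ♝ ♞ · ·│6
5│· ♗ · · · · · ·│5
4│· ♙ · · ♙ · · ·│4
3│· · · · · · · ♘│3
2│♙ · ♙ ♙ · ♙ ♙ ♙│2
1│♖ ♘ ♗ ♕ ♔ · · ♖│1
  ─────────────────
  a b c d e f g h

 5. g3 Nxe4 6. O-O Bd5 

  a b c d e f g h
  ─────────────────
8│♜ · · ♛ ♚ ♝ · ♜│8
7│♟ ♟ ♟ · ♟ ♟ ♟ ♟│7
6│· · ♞ ♟ · · · ·│6
5│· ♗ · ♝ · · · ·│5
4│· ♙ · · ♞ · · ·│4
3│· · · · · · ♙ ♘│3
2│♙ · ♙ ♙ · ♙ · ♙│2
1│♖ ♘ ♗ ♕ · ♖ ♔ ·│1
  ─────────────────
  a b c d e f g h

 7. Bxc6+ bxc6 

  a b c d e f g h
  ─────────────────
8│♜ · · ♛ ♚ ♝ · ♜│8
7│♟ · ♟ · ♟ ♟ ♟ ♟│7
6│· · ♟ ♟ · · · ·│6
5│· · · ♝ · · · ·│5
4│· ♙ · · ♞ · · ·│4
3│· · · · · · ♙ ♘│3
2│♙ · ♙ ♙ · ♙ · ♙│2
1│♖ ♘ ♗ ♕ · ♖ ♔ ·│1
  ─────────────────
  a b c d e f g h


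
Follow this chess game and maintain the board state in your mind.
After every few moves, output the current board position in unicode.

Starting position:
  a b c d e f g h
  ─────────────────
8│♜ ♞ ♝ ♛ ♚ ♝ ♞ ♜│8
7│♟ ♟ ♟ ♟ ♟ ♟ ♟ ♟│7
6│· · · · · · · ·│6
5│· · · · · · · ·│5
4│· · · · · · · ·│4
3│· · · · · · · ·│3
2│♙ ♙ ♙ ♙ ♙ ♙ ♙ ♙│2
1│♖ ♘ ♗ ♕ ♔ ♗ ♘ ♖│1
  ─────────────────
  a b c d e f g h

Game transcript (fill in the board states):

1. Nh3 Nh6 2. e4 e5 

  a b c d e f g h
  ─────────────────
8│♜ ♞ ♝ ♛ ♚ ♝ · ♜│8
7│♟ ♟ ♟ ♟ · ♟ ♟ ♟│7
6│· · · · · · · ♞│6
5│· · · · ♟ · · ·│5
4│· · · · ♙ · · ·│4
3│· · · · · · · ♘│3
2│♙ ♙ ♙ ♙ · ♙ ♙ ♙│2
1│♖ ♘ ♗ ♕ ♔ ♗ · ♖│1
  ─────────────────
  a b c d e f g h

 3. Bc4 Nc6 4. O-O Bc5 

  a b c d e f g h
  ─────────────────
8│♜ · ♝ ♛ ♚ · · ♜│8
7│♟ ♟ ♟ ♟ · ♟ ♟ ♟│7
6│· · ♞ · · · · ♞│6
5│· · ♝ · ♟ · · ·│5
4│· · ♗ · ♙ · · ·│4
3│· · · · · · · ♘│3
2│♙ ♙ ♙ ♙ · ♙ ♙ ♙│2
1│♖ ♘ ♗ ♕ · ♖ ♔ ·│1
  ─────────────────
  a b c d e f g h

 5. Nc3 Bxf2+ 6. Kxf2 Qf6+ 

  a b c d e f g h
  ─────────────────
8│♜ · ♝ · ♚ · · ♜│8
7│♟ ♟ ♟ ♟ · ♟ ♟ ♟│7
6│· · ♞ · · ♛ · ♞│6
5│· · · · ♟ · · ·│5
4│· · ♗ · ♙ · · ·│4
3│· · ♘ · · · · ♘│3
2│♙ ♙ ♙ ♙ · ♔ ♙ ♙│2
1│♖ · ♗ ♕ · ♖ · ·│1
  ─────────────────
  a b c d e f g h



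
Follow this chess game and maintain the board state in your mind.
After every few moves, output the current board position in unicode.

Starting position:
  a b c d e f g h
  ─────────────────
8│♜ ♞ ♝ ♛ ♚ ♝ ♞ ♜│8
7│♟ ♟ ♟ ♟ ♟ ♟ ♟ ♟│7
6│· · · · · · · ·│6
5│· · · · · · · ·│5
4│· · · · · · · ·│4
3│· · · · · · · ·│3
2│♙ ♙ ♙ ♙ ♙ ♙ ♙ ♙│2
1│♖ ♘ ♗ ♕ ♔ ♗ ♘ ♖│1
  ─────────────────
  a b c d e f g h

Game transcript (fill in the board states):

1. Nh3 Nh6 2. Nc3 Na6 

  a b c d e f g h
  ─────────────────
8│♜ · ♝ ♛ ♚ ♝ · ♜│8
7│♟ ♟ ♟ ♟ ♟ ♟ ♟ ♟│7
6│♞ · · · · · · ♞│6
5│· · · · · · · ·│5
4│· · · · · · · ·│4
3│· · ♘ · · · · ♘│3
2│♙ ♙ ♙ ♙ ♙ ♙ ♙ ♙│2
1│♖ · ♗ ♕ ♔ ♗ · ♖│1
  ─────────────────
  a b c d e f g h

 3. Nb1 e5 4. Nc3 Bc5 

  a b c d e f g h
  ─────────────────
8│♜ · ♝ ♛ ♚ · · ♜│8
7│♟ ♟ ♟ ♟ · ♟ ♟ ♟│7
6│♞ · · · · · · ♞│6
5│· · ♝ · ♟ · · ·│5
4│· · · · · · · ·│4
3│· · ♘ · · · · ♘│3
2│♙ ♙ ♙ ♙ ♙ ♙ ♙ ♙│2
1│♖ · ♗ ♕ ♔ ♗ · ♖│1
  ─────────────────
  a b c d e f g h

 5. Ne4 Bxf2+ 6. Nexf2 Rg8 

  a b c d e f g h
  ─────────────────
8│♜ · ♝ ♛ ♚ · ♜ ·│8
7│♟ ♟ ♟ ♟ · ♟ ♟ ♟│7
6│♞ · · · · · · ♞│6
5│· · · · ♟ · · ·│5
4│· · · · · · · ·│4
3│· · · · · · · ♘│3
2│♙ ♙ ♙ ♙ ♙ ♘ ♙ ♙│2
1│♖ · ♗ ♕ ♔ ♗ · ♖│1
  ─────────────────
  a b c d e f g h

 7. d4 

  a b c d e f g h
  ─────────────────
8│♜ · ♝ ♛ ♚ · ♜ ·│8
7│♟ ♟ ♟ ♟ · ♟ ♟ ♟│7
6│♞ · · · · · · ♞│6
5│· · · · ♟ · · ·│5
4│· · · ♙ · · · ·│4
3│· · · · · · · ♘│3
2│♙ ♙ ♙ · ♙ ♘ ♙ ♙│2
1│♖ · ♗ ♕ ♔ ♗ · ♖│1
  ─────────────────
  a b c d e f g h


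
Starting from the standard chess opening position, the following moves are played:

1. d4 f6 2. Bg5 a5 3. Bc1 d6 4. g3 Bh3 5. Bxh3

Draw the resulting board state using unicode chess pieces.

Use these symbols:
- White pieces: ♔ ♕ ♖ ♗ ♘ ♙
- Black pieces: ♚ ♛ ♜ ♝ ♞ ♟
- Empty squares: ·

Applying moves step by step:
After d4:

♜ ♞ ♝ ♛ ♚ ♝ ♞ ♜
♟ ♟ ♟ ♟ ♟ ♟ ♟ ♟
· · · · · · · ·
· · · · · · · ·
· · · ♙ · · · ·
· · · · · · · ·
♙ ♙ ♙ · ♙ ♙ ♙ ♙
♖ ♘ ♗ ♕ ♔ ♗ ♘ ♖


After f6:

♜ ♞ ♝ ♛ ♚ ♝ ♞ ♜
♟ ♟ ♟ ♟ ♟ · ♟ ♟
· · · · · ♟ · ·
· · · · · · · ·
· · · ♙ · · · ·
· · · · · · · ·
♙ ♙ ♙ · ♙ ♙ ♙ ♙
♖ ♘ ♗ ♕ ♔ ♗ ♘ ♖


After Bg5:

♜ ♞ ♝ ♛ ♚ ♝ ♞ ♜
♟ ♟ ♟ ♟ ♟ · ♟ ♟
· · · · · ♟ · ·
· · · · · · ♗ ·
· · · ♙ · · · ·
· · · · · · · ·
♙ ♙ ♙ · ♙ ♙ ♙ ♙
♖ ♘ · ♕ ♔ ♗ ♘ ♖


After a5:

♜ ♞ ♝ ♛ ♚ ♝ ♞ ♜
· ♟ ♟ ♟ ♟ · ♟ ♟
· · · · · ♟ · ·
♟ · · · · · ♗ ·
· · · ♙ · · · ·
· · · · · · · ·
♙ ♙ ♙ · ♙ ♙ ♙ ♙
♖ ♘ · ♕ ♔ ♗ ♘ ♖


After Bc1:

♜ ♞ ♝ ♛ ♚ ♝ ♞ ♜
· ♟ ♟ ♟ ♟ · ♟ ♟
· · · · · ♟ · ·
♟ · · · · · · ·
· · · ♙ · · · ·
· · · · · · · ·
♙ ♙ ♙ · ♙ ♙ ♙ ♙
♖ ♘ ♗ ♕ ♔ ♗ ♘ ♖


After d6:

♜ ♞ ♝ ♛ ♚ ♝ ♞ ♜
· ♟ ♟ · ♟ · ♟ ♟
· · · ♟ · ♟ · ·
♟ · · · · · · ·
· · · ♙ · · · ·
· · · · · · · ·
♙ ♙ ♙ · ♙ ♙ ♙ ♙
♖ ♘ ♗ ♕ ♔ ♗ ♘ ♖


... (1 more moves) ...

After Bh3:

♜ ♞ · ♛ ♚ ♝ ♞ ♜
· ♟ ♟ · ♟ · ♟ ♟
· · · ♟ · ♟ · ·
♟ · · · · · · ·
· · · ♙ · · · ·
· · · · · · ♙ ♝
♙ ♙ ♙ · ♙ ♙ · ♙
♖ ♘ ♗ ♕ ♔ ♗ ♘ ♖


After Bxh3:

♜ ♞ · ♛ ♚ ♝ ♞ ♜
· ♟ ♟ · ♟ · ♟ ♟
· · · ♟ · ♟ · ·
♟ · · · · · · ·
· · · ♙ · · · ·
· · · · · · ♙ ♗
♙ ♙ ♙ · ♙ ♙ · ♙
♖ ♘ ♗ ♕ ♔ · ♘ ♖



  a b c d e f g h
  ─────────────────
8│♜ ♞ · ♛ ♚ ♝ ♞ ♜│8
7│· ♟ ♟ · ♟ · ♟ ♟│7
6│· · · ♟ · ♟ · ·│6
5│♟ · · · · · · ·│5
4│· · · ♙ · · · ·│4
3│· · · · · · ♙ ♗│3
2│♙ ♙ ♙ · ♙ ♙ · ♙│2
1│♖ ♘ ♗ ♕ ♔ · ♘ ♖│1
  ─────────────────
  a b c d e f g h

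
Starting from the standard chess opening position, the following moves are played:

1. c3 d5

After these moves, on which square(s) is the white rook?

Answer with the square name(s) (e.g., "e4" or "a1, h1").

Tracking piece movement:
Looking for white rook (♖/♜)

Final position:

  a b c d e f g h
  ─────────────────
8│♜ ♞ ♝ ♛ ♚ ♝ ♞ ♜│8
7│♟ ♟ ♟ · ♟ ♟ ♟ ♟│7
6│· · · · · · · ·│6
5│· · · ♟ · · · ·│5
4│· · · · · · · ·│4
3│· · ♙ · · · · ·│3
2│♙ ♙ · ♙ ♙ ♙ ♙ ♙│2
1│♖ ♘ ♗ ♕ ♔ ♗ ♘ ♖│1
  ─────────────────
  a b c d e f g h


a1, h1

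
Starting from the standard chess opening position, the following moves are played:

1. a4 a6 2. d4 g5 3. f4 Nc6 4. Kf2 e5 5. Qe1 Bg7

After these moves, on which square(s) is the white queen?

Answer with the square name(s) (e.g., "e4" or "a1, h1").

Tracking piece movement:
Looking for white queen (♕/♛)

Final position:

  a b c d e f g h
  ─────────────────
8│♜ · ♝ ♛ ♚ · ♞ ♜│8
7│· ♟ ♟ ♟ · ♟ ♝ ♟│7
6│♟ · ♞ · · · · ·│6
5│· · · · ♟ · ♟ ·│5
4│♙ · · ♙ · ♙ · ·│4
3│· · · · · · · ·│3
2│· ♙ ♙ · ♙ ♔ ♙ ♙│2
1│♖ ♘ ♗ · ♕ ♗ ♘ ♖│1
  ─────────────────
  a b c d e f g h


e1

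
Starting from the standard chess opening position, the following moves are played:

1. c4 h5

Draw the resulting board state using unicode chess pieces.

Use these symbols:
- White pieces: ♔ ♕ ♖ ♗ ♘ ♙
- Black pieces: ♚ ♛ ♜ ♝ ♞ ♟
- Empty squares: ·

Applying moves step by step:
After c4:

♜ ♞ ♝ ♛ ♚ ♝ ♞ ♜
♟ ♟ ♟ ♟ ♟ ♟ ♟ ♟
· · · · · · · ·
· · · · · · · ·
· · ♙ · · · · ·
· · · · · · · ·
♙ ♙ · ♙ ♙ ♙ ♙ ♙
♖ ♘ ♗ ♕ ♔ ♗ ♘ ♖


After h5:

♜ ♞ ♝ ♛ ♚ ♝ ♞ ♜
♟ ♟ ♟ ♟ ♟ ♟ ♟ ·
· · · · · · · ·
· · · · · · · ♟
· · ♙ · · · · ·
· · · · · · · ·
♙ ♙ · ♙ ♙ ♙ ♙ ♙
♖ ♘ ♗ ♕ ♔ ♗ ♘ ♖



  a b c d e f g h
  ─────────────────
8│♜ ♞ ♝ ♛ ♚ ♝ ♞ ♜│8
7│♟ ♟ ♟ ♟ ♟ ♟ ♟ ·│7
6│· · · · · · · ·│6
5│· · · · · · · ♟│5
4│· · ♙ · · · · ·│4
3│· · · · · · · ·│3
2│♙ ♙ · ♙ ♙ ♙ ♙ ♙│2
1│♖ ♘ ♗ ♕ ♔ ♗ ♘ ♖│1
  ─────────────────
  a b c d e f g h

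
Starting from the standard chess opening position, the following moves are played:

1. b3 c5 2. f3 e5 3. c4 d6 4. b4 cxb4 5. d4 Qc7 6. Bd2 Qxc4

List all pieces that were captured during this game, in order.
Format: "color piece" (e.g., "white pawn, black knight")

Tracking captures:
  cxb4: captured white pawn
  Qxc4: captured white pawn

white pawn, white pawn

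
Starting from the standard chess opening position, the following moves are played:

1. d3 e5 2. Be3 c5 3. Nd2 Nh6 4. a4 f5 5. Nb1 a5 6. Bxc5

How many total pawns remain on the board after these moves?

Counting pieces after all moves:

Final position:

  a b c d e f g h
  ─────────────────
8│♜ ♞ ♝ ♛ ♚ ♝ · ♜│8
7│· ♟ · ♟ · · ♟ ♟│7
6│· · · · · · · ♞│6
5│♟ · ♗ · ♟ ♟ · ·│5
4│♙ · · · · · · ·│4
3│· · · ♙ · · · ·│3
2│· ♙ ♙ · ♙ ♙ ♙ ♙│2
1│♖ ♘ · ♕ ♔ ♗ ♘ ♖│1
  ─────────────────
  a b c d e f g h


15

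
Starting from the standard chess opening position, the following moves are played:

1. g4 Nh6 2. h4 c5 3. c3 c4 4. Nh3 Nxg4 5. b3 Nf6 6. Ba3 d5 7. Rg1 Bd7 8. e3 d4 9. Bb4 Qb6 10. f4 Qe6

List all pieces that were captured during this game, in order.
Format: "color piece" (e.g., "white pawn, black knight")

Tracking captures:
  Nxg4: captured white pawn

white pawn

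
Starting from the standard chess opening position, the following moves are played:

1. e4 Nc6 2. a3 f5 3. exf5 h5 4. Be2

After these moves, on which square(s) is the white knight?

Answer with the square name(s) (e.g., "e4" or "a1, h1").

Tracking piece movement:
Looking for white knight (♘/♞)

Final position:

  a b c d e f g h
  ─────────────────
8│♜ · ♝ ♛ ♚ ♝ ♞ ♜│8
7│♟ ♟ ♟ ♟ ♟ · ♟ ·│7
6│· · ♞ · · · · ·│6
5│· · · · · ♙ · ♟│5
4│· · · · · · · ·│4
3│♙ · · · · · · ·│3
2│· ♙ ♙ ♙ ♗ ♙ ♙ ♙│2
1│♖ ♘ ♗ ♕ ♔ · ♘ ♖│1
  ─────────────────
  a b c d e f g h


b1, g1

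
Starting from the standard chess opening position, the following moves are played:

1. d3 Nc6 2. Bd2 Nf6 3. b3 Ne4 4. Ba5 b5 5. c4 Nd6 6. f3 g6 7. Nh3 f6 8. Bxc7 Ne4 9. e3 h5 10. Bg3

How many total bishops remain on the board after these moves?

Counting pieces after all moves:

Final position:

  a b c d e f g h
  ─────────────────
8│♜ · ♝ ♛ ♚ ♝ · ♜│8
7│♟ · · ♟ ♟ · · ·│7
6│· · ♞ · · ♟ ♟ ·│6
5│· ♟ · · · · · ♟│5
4│· · ♙ · ♞ · · ·│4
3│· ♙ · ♙ ♙ ♙ ♗ ♘│3
2│♙ · · · · · ♙ ♙│2
1│♖ ♘ · ♕ ♔ ♗ · ♖│1
  ─────────────────
  a b c d e f g h


4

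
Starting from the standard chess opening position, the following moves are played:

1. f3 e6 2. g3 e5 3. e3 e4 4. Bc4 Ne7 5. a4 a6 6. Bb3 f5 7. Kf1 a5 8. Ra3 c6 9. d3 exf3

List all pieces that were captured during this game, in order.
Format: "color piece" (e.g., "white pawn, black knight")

Tracking captures:
  exf3: captured white pawn

white pawn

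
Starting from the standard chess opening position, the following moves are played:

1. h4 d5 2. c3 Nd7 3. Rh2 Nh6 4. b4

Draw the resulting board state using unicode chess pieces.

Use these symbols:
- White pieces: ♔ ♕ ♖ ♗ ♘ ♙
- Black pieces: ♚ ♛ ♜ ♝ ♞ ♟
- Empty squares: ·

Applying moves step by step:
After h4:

♜ ♞ ♝ ♛ ♚ ♝ ♞ ♜
♟ ♟ ♟ ♟ ♟ ♟ ♟ ♟
· · · · · · · ·
· · · · · · · ·
· · · · · · · ♙
· · · · · · · ·
♙ ♙ ♙ ♙ ♙ ♙ ♙ ·
♖ ♘ ♗ ♕ ♔ ♗ ♘ ♖


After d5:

♜ ♞ ♝ ♛ ♚ ♝ ♞ ♜
♟ ♟ ♟ · ♟ ♟ ♟ ♟
· · · · · · · ·
· · · ♟ · · · ·
· · · · · · · ♙
· · · · · · · ·
♙ ♙ ♙ ♙ ♙ ♙ ♙ ·
♖ ♘ ♗ ♕ ♔ ♗ ♘ ♖


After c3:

♜ ♞ ♝ ♛ ♚ ♝ ♞ ♜
♟ ♟ ♟ · ♟ ♟ ♟ ♟
· · · · · · · ·
· · · ♟ · · · ·
· · · · · · · ♙
· · ♙ · · · · ·
♙ ♙ · ♙ ♙ ♙ ♙ ·
♖ ♘ ♗ ♕ ♔ ♗ ♘ ♖


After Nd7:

♜ · ♝ ♛ ♚ ♝ ♞ ♜
♟ ♟ ♟ ♞ ♟ ♟ ♟ ♟
· · · · · · · ·
· · · ♟ · · · ·
· · · · · · · ♙
· · ♙ · · · · ·
♙ ♙ · ♙ ♙ ♙ ♙ ·
♖ ♘ ♗ ♕ ♔ ♗ ♘ ♖


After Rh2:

♜ · ♝ ♛ ♚ ♝ ♞ ♜
♟ ♟ ♟ ♞ ♟ ♟ ♟ ♟
· · · · · · · ·
· · · ♟ · · · ·
· · · · · · · ♙
· · ♙ · · · · ·
♙ ♙ · ♙ ♙ ♙ ♙ ♖
♖ ♘ ♗ ♕ ♔ ♗ ♘ ·


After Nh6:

♜ · ♝ ♛ ♚ ♝ · ♜
♟ ♟ ♟ ♞ ♟ ♟ ♟ ♟
· · · · · · · ♞
· · · ♟ · · · ·
· · · · · · · ♙
· · ♙ · · · · ·
♙ ♙ · ♙ ♙ ♙ ♙ ♖
♖ ♘ ♗ ♕ ♔ ♗ ♘ ·


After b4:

♜ · ♝ ♛ ♚ ♝ · ♜
♟ ♟ ♟ ♞ ♟ ♟ ♟ ♟
· · · · · · · ♞
· · · ♟ · · · ·
· ♙ · · · · · ♙
· · ♙ · · · · ·
♙ · · ♙ ♙ ♙ ♙ ♖
♖ ♘ ♗ ♕ ♔ ♗ ♘ ·



  a b c d e f g h
  ─────────────────
8│♜ · ♝ ♛ ♚ ♝ · ♜│8
7│♟ ♟ ♟ ♞ ♟ ♟ ♟ ♟│7
6│· · · · · · · ♞│6
5│· · · ♟ · · · ·│5
4│· ♙ · · · · · ♙│4
3│· · ♙ · · · · ·│3
2│♙ · · ♙ ♙ ♙ ♙ ♖│2
1│♖ ♘ ♗ ♕ ♔ ♗ ♘ ·│1
  ─────────────────
  a b c d e f g h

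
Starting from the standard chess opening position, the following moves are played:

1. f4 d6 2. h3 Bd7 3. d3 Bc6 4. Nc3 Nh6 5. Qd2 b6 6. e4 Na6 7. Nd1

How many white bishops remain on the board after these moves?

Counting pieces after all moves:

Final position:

  a b c d e f g h
  ─────────────────
8│♜ · · ♛ ♚ ♝ · ♜│8
7│♟ · ♟ · ♟ ♟ ♟ ♟│7
6│♞ ♟ ♝ ♟ · · · ♞│6
5│· · · · · · · ·│5
4│· · · · ♙ ♙ · ·│4
3│· · · ♙ · · · ♙│3
2│♙ ♙ ♙ ♕ · · ♙ ·│2
1│♖ · ♗ ♘ ♔ ♗ ♘ ♖│1
  ─────────────────
  a b c d e f g h


2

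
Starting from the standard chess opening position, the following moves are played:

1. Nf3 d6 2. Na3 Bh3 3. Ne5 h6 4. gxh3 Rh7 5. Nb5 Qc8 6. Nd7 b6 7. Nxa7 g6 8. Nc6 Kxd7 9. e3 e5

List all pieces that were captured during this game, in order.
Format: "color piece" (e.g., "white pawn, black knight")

Tracking captures:
  gxh3: captured black bishop
  Nxa7: captured black pawn
  Kxd7: captured white knight

black bishop, black pawn, white knight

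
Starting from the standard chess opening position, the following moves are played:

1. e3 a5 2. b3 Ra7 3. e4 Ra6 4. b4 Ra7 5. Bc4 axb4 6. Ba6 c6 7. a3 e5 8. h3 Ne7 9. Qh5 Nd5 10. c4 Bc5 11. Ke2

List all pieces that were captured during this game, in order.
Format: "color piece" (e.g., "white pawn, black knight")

Tracking captures:
  axb4: captured white pawn

white pawn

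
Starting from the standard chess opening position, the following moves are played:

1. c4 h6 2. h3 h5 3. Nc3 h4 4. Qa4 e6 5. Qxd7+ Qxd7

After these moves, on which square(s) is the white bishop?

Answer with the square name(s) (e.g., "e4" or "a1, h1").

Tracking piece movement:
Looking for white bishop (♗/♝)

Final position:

  a b c d e f g h
  ─────────────────
8│♜ ♞ ♝ · ♚ ♝ ♞ ♜│8
7│♟ ♟ ♟ ♛ · ♟ ♟ ·│7
6│· · · · ♟ · · ·│6
5│· · · · · · · ·│5
4│· · ♙ · · · · ♟│4
3│· · ♘ · · · · ♙│3
2│♙ ♙ · ♙ ♙ ♙ ♙ ·│2
1│♖ · ♗ · ♔ ♗ ♘ ♖│1
  ─────────────────
  a b c d e f g h


c1, f1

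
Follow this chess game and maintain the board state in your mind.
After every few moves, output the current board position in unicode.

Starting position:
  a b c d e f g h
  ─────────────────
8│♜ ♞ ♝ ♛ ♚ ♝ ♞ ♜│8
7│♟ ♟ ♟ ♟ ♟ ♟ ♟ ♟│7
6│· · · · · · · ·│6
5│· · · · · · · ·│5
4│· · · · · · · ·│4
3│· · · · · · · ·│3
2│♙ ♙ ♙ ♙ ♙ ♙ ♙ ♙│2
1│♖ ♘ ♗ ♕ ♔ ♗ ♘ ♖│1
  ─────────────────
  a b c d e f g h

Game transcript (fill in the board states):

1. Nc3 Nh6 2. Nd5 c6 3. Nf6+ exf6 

  a b c d e f g h
  ─────────────────
8│♜ ♞ ♝ ♛ ♚ ♝ · ♜│8
7│♟ ♟ · ♟ · ♟ ♟ ♟│7
6│· · ♟ · · ♟ · ♞│6
5│· · · · · · · ·│5
4│· · · · · · · ·│4
3│· · · · · · · ·│3
2│♙ ♙ ♙ ♙ ♙ ♙ ♙ ♙│2
1│♖ · ♗ ♕ ♔ ♗ ♘ ♖│1
  ─────────────────
  a b c d e f g h

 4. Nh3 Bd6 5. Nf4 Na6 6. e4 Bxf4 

  a b c d e f g h
  ─────────────────
8│♜ · ♝ ♛ ♚ · · ♜│8
7│♟ ♟ · ♟ · ♟ ♟ ♟│7
6│♞ · ♟ · · ♟ · ♞│6
5│· · · · · · · ·│5
4│· · · · ♙ ♝ · ·│4
3│· · · · · · · ·│3
2│♙ ♙ ♙ ♙ · ♙ ♙ ♙│2
1│♖ · ♗ ♕ ♔ ♗ · ♖│1
  ─────────────────
  a b c d e f g h

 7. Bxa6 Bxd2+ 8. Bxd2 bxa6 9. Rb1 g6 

  a b c d e f g h
  ─────────────────
8│♜ · ♝ ♛ ♚ · · ♜│8
7│♟ · · ♟ · ♟ · ♟│7
6│♟ · ♟ · · ♟ ♟ ♞│6
5│· · · · · · · ·│5
4│· · · · ♙ · · ·│4
3│· · · · · · · ·│3
2│♙ ♙ ♙ ♗ · ♙ ♙ ♙│2
1│· ♖ · ♕ ♔ · · ♖│1
  ─────────────────
  a b c d e f g h

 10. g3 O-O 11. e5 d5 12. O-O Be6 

  a b c d e f g h
  ─────────────────
8│♜ · · ♛ · ♜ ♚ ·│8
7│♟ · · · · ♟ · ♟│7
6│♟ · ♟ · ♝ ♟ ♟ ♞│6
5│· · · ♟ ♙ · · ·│5
4│· · · · · · · ·│4
3│· · · · · · ♙ ·│3
2│♙ ♙ ♙ ♗ · ♙ · ♙│2
1│· ♖ · ♕ · ♖ ♔ ·│1
  ─────────────────
  a b c d e f g h



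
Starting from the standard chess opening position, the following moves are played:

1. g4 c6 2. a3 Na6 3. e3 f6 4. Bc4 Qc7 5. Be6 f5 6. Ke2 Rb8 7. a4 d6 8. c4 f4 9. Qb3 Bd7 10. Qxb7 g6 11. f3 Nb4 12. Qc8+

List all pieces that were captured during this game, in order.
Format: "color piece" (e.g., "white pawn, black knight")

Tracking captures:
  Qxb7: captured black pawn

black pawn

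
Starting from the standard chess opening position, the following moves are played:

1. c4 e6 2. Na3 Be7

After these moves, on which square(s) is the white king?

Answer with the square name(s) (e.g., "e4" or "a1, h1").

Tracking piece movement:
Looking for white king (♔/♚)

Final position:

  a b c d e f g h
  ─────────────────
8│♜ ♞ ♝ ♛ ♚ · ♞ ♜│8
7│♟ ♟ ♟ ♟ ♝ ♟ ♟ ♟│7
6│· · · · ♟ · · ·│6
5│· · · · · · · ·│5
4│· · ♙ · · · · ·│4
3│♘ · · · · · · ·│3
2│♙ ♙ · ♙ ♙ ♙ ♙ ♙│2
1│♖ · ♗ ♕ ♔ ♗ ♘ ♖│1
  ─────────────────
  a b c d e f g h


e1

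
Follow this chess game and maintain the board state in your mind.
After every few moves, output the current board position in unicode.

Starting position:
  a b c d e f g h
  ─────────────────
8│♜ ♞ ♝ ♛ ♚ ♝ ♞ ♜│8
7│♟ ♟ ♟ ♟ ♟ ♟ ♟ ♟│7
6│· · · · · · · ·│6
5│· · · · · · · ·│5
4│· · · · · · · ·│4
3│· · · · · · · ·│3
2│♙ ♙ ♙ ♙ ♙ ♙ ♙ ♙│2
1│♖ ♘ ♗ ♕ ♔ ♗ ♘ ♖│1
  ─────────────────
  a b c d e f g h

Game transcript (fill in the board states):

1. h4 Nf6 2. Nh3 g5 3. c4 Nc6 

  a b c d e f g h
  ─────────────────
8│♜ · ♝ ♛ ♚ ♝ · ♜│8
7│♟ ♟ ♟ ♟ ♟ ♟ · ♟│7
6│· · ♞ · · ♞ · ·│6
5│· · · · · · ♟ ·│5
4│· · ♙ · · · · ♙│4
3│· · · · · · · ♘│3
2│♙ ♙ · ♙ ♙ ♙ ♙ ·│2
1│♖ ♘ ♗ ♕ ♔ ♗ · ♖│1
  ─────────────────
  a b c d e f g h

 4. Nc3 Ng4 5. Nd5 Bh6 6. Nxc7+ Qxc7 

  a b c d e f g h
  ─────────────────
8│♜ · ♝ · ♚ · · ♜│8
7│♟ ♟ ♛ ♟ ♟ ♟ · ♟│7
6│· · ♞ · · · · ♝│6
5│· · · · · · ♟ ·│5
4│· · ♙ · · · ♞ ♙│4
3│· · · · · · · ♘│3
2│♙ ♙ · ♙ ♙ ♙ ♙ ·│2
1│♖ · ♗ ♕ ♔ ♗ · ♖│1
  ─────────────────
  a b c d e f g h

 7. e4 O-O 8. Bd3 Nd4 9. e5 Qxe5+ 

  a b c d e f g h
  ─────────────────
8│♜ · ♝ · · ♜ ♚ ·│8
7│♟ ♟ · ♟ ♟ ♟ · ♟│7
6│· · · · · · · ♝│6
5│· · · · ♛ · ♟ ·│5
4│· · ♙ ♞ · · ♞ ♙│4
3│· · · ♗ · · · ♘│3
2│♙ ♙ · ♙ · ♙ ♙ ·│2
1│♖ · ♗ ♕ ♔ · · ♖│1
  ─────────────────
  a b c d e f g h

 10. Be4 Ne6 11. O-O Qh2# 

  a b c d e f g h
  ─────────────────
8│♜ · ♝ · · ♜ ♚ ·│8
7│♟ ♟ · ♟ ♟ ♟ · ♟│7
6│· · · · ♞ · · ♝│6
5│· · · · · · ♟ ·│5
4│· · ♙ · ♗ · ♞ ♙│4
3│· · · · · · · ♘│3
2│♙ ♙ · ♙ · ♙ ♙ ♛│2
1│♖ · ♗ ♕ · ♖ ♔ ·│1
  ─────────────────
  a b c d e f g h
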